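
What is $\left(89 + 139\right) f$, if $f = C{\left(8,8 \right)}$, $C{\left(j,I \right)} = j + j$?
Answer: $3648$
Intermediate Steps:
$C{\left(j,I \right)} = 2 j$
$f = 16$ ($f = 2 \cdot 8 = 16$)
$\left(89 + 139\right) f = \left(89 + 139\right) 16 = 228 \cdot 16 = 3648$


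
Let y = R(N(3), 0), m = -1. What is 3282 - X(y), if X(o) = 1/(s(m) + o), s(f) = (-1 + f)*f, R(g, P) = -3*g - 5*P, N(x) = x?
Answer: 22975/7 ≈ 3282.1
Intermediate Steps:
R(g, P) = -5*P - 3*g
y = -9 (y = -5*0 - 3*3 = 0 - 9 = -9)
s(f) = f*(-1 + f)
X(o) = 1/(2 + o) (X(o) = 1/(-(-1 - 1) + o) = 1/(-1*(-2) + o) = 1/(2 + o))
3282 - X(y) = 3282 - 1/(2 - 9) = 3282 - 1/(-7) = 3282 - 1*(-⅐) = 3282 + ⅐ = 22975/7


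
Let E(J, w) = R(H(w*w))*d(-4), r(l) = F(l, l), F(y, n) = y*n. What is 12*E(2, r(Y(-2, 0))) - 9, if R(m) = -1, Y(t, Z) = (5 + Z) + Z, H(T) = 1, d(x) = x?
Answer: 39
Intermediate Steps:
Y(t, Z) = 5 + 2*Z
F(y, n) = n*y
r(l) = l**2 (r(l) = l*l = l**2)
E(J, w) = 4 (E(J, w) = -1*(-4) = 4)
12*E(2, r(Y(-2, 0))) - 9 = 12*4 - 9 = 48 - 9 = 39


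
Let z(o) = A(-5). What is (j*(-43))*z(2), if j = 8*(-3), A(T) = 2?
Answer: 2064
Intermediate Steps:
j = -24
z(o) = 2
(j*(-43))*z(2) = -24*(-43)*2 = 1032*2 = 2064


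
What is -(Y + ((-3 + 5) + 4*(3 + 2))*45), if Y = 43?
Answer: -1033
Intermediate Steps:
-(Y + ((-3 + 5) + 4*(3 + 2))*45) = -(43 + ((-3 + 5) + 4*(3 + 2))*45) = -(43 + (2 + 4*5)*45) = -(43 + (2 + 20)*45) = -(43 + 22*45) = -(43 + 990) = -1*1033 = -1033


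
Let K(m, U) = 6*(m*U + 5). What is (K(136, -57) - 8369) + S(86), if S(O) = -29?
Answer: -54880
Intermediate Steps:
K(m, U) = 30 + 6*U*m (K(m, U) = 6*(U*m + 5) = 6*(5 + U*m) = 30 + 6*U*m)
(K(136, -57) - 8369) + S(86) = ((30 + 6*(-57)*136) - 8369) - 29 = ((30 - 46512) - 8369) - 29 = (-46482 - 8369) - 29 = -54851 - 29 = -54880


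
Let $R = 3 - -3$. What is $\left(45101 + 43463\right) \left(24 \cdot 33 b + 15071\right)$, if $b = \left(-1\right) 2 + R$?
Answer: $1615318796$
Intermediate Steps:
$R = 6$ ($R = 3 + 3 = 6$)
$b = 4$ ($b = \left(-1\right) 2 + 6 = -2 + 6 = 4$)
$\left(45101 + 43463\right) \left(24 \cdot 33 b + 15071\right) = \left(45101 + 43463\right) \left(24 \cdot 33 \cdot 4 + 15071\right) = 88564 \left(792 \cdot 4 + 15071\right) = 88564 \left(3168 + 15071\right) = 88564 \cdot 18239 = 1615318796$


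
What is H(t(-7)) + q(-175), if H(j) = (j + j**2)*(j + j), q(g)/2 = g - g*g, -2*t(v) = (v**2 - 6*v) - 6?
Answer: -846075/4 ≈ -2.1152e+5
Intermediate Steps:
t(v) = 3 + 3*v - v**2/2 (t(v) = -((v**2 - 6*v) - 6)/2 = -(-6 + v**2 - 6*v)/2 = 3 + 3*v - v**2/2)
q(g) = -2*g**2 + 2*g (q(g) = 2*(g - g*g) = 2*(g - g**2) = -2*g**2 + 2*g)
H(j) = 2*j*(j + j**2) (H(j) = (j + j**2)*(2*j) = 2*j*(j + j**2))
H(t(-7)) + q(-175) = 2*(3 + 3*(-7) - 1/2*(-7)**2)**2*(1 + (3 + 3*(-7) - 1/2*(-7)**2)) + 2*(-175)*(1 - 1*(-175)) = 2*(3 - 21 - 1/2*49)**2*(1 + (3 - 21 - 1/2*49)) + 2*(-175)*(1 + 175) = 2*(3 - 21 - 49/2)**2*(1 + (3 - 21 - 49/2)) + 2*(-175)*176 = 2*(-85/2)**2*(1 - 85/2) - 61600 = 2*(7225/4)*(-83/2) - 61600 = -599675/4 - 61600 = -846075/4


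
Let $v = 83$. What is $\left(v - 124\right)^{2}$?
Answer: $1681$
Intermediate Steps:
$\left(v - 124\right)^{2} = \left(83 - 124\right)^{2} = \left(-41\right)^{2} = 1681$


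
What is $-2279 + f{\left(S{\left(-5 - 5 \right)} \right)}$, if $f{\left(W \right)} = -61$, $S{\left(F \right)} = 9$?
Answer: $-2340$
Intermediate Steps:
$-2279 + f{\left(S{\left(-5 - 5 \right)} \right)} = -2279 - 61 = -2340$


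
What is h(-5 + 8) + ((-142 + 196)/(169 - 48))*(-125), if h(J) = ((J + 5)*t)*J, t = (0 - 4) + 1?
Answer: -15462/121 ≈ -127.79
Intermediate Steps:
t = -3 (t = -4 + 1 = -3)
h(J) = J*(-15 - 3*J) (h(J) = ((J + 5)*(-3))*J = ((5 + J)*(-3))*J = (-15 - 3*J)*J = J*(-15 - 3*J))
h(-5 + 8) + ((-142 + 196)/(169 - 48))*(-125) = -3*(-5 + 8)*(5 + (-5 + 8)) + ((-142 + 196)/(169 - 48))*(-125) = -3*3*(5 + 3) + (54/121)*(-125) = -3*3*8 + (54*(1/121))*(-125) = -72 + (54/121)*(-125) = -72 - 6750/121 = -15462/121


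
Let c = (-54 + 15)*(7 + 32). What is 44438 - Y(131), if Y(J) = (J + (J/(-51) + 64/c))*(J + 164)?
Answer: 169703576/25857 ≈ 6563.2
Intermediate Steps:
c = -1521 (c = -39*39 = -1521)
Y(J) = (164 + J)*(-64/1521 + 50*J/51) (Y(J) = (J + (J/(-51) + 64/(-1521)))*(J + 164) = (J + (J*(-1/51) + 64*(-1/1521)))*(164 + J) = (J + (-J/51 - 64/1521))*(164 + J) = (J + (-64/1521 - J/51))*(164 + J) = (-64/1521 + 50*J/51)*(164 + J) = (164 + J)*(-64/1521 + 50*J/51))
44438 - Y(131) = 44438 - (-10496/1521 + (50/51)*131**2 + (4156312/25857)*131) = 44438 - (-10496/1521 + (50/51)*17161 + 544476872/25857) = 44438 - (-10496/1521 + 858050/51 + 544476872/25857) = 44438 - 1*979329790/25857 = 44438 - 979329790/25857 = 169703576/25857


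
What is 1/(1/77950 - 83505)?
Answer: -77950/6509214749 ≈ -1.1975e-5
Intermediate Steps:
1/(1/77950 - 83505) = 1/(-6509214749/77950) = -77950/6509214749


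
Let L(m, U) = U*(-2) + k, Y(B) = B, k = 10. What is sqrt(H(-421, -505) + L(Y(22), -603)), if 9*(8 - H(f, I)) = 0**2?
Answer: 6*sqrt(34) ≈ 34.986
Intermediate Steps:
H(f, I) = 8 (H(f, I) = 8 - 1/9*0**2 = 8 - 1/9*0 = 8 + 0 = 8)
L(m, U) = 10 - 2*U (L(m, U) = U*(-2) + 10 = -2*U + 10 = 10 - 2*U)
sqrt(H(-421, -505) + L(Y(22), -603)) = sqrt(8 + (10 - 2*(-603))) = sqrt(8 + (10 + 1206)) = sqrt(8 + 1216) = sqrt(1224) = 6*sqrt(34)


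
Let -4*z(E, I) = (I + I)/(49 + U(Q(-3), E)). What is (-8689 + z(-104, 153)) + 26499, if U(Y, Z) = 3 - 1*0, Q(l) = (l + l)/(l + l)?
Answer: 1852087/104 ≈ 17809.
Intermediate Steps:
Q(l) = 1 (Q(l) = (2*l)/((2*l)) = (2*l)*(1/(2*l)) = 1)
U(Y, Z) = 3 (U(Y, Z) = 3 + 0 = 3)
z(E, I) = -I/104 (z(E, I) = -(I + I)/(4*(49 + 3)) = -2*I/(4*52) = -I/104)
(-8689 + z(-104, 153)) + 26499 = (-8689 - 1/104*153) + 26499 = (-8689 - 153/104) + 26499 = -903809/104 + 26499 = 1852087/104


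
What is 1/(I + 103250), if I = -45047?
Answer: 1/58203 ≈ 1.7181e-5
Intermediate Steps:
1/(I + 103250) = 1/(-45047 + 103250) = 1/58203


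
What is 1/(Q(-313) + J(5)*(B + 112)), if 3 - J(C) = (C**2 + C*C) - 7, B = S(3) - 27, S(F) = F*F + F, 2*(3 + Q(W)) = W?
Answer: -2/8079 ≈ -0.00024756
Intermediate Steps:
Q(W) = -3 + W/2
S(F) = F + F**2 (S(F) = F**2 + F = F + F**2)
B = -15 (B = 3*(1 + 3) - 27 = 3*4 - 27 = 12 - 27 = -15)
J(C) = 10 - 2*C**2 (J(C) = 3 - ((C**2 + C*C) - 7) = 3 - ((C**2 + C**2) - 7) = 3 - (2*C**2 - 7) = 3 - (-7 + 2*C**2) = 3 + (7 - 2*C**2) = 10 - 2*C**2)
1/(Q(-313) + J(5)*(B + 112)) = 1/((-3 + (1/2)*(-313)) + (10 - 2*5**2)*(-15 + 112)) = 1/((-3 - 313/2) + (10 - 2*25)*97) = 1/(-319/2 + (10 - 50)*97) = 1/(-319/2 - 40*97) = 1/(-319/2 - 3880) = 1/(-8079/2) = -2/8079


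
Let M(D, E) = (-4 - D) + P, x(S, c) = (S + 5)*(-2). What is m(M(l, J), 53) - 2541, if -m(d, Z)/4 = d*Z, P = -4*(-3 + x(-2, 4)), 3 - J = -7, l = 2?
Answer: -8901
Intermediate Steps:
x(S, c) = -10 - 2*S (x(S, c) = (5 + S)*(-2) = -10 - 2*S)
J = 10 (J = 3 - 1*(-7) = 3 + 7 = 10)
P = 36 (P = -4*(-3 + (-10 - 2*(-2))) = -4*(-3 + (-10 + 4)) = -4*(-3 - 6) = -4*(-9) = 36)
M(D, E) = 32 - D (M(D, E) = (-4 - D) + 36 = 32 - D)
m(d, Z) = -4*Z*d (m(d, Z) = -4*d*Z = -4*Z*d)
m(M(l, J), 53) - 2541 = -4*53*(32 - 1*2) - 2541 = -4*53*(32 - 2) - 2541 = -4*53*30 - 2541 = -6360 - 2541 = -8901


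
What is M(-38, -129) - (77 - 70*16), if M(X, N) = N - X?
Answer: 952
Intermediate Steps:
M(-38, -129) - (77 - 70*16) = (-129 - 1*(-38)) - (77 - 70*16) = (-129 + 38) - (77 - 1120) = -91 - 1*(-1043) = -91 + 1043 = 952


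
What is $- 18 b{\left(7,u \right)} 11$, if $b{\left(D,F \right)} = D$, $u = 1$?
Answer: $-1386$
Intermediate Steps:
$- 18 b{\left(7,u \right)} 11 = \left(-18\right) 7 \cdot 11 = \left(-126\right) 11 = -1386$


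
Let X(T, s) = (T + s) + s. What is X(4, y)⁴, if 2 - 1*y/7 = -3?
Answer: 29986576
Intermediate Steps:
y = 35 (y = 14 - 7*(-3) = 14 + 21 = 35)
X(T, s) = T + 2*s
X(4, y)⁴ = (4 + 2*35)⁴ = (4 + 70)⁴ = 74⁴ = 29986576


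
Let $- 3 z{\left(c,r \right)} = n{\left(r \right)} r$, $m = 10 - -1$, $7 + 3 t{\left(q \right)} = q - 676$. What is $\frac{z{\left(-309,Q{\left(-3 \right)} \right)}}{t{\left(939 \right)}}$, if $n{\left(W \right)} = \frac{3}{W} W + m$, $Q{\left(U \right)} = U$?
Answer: $\frac{21}{128} \approx 0.16406$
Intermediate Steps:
$t{\left(q \right)} = - \frac{683}{3} + \frac{q}{3}$ ($t{\left(q \right)} = - \frac{7}{3} + \frac{q - 676}{3} = - \frac{7}{3} + \frac{-676 + q}{3} = - \frac{7}{3} + \left(- \frac{676}{3} + \frac{q}{3}\right) = - \frac{683}{3} + \frac{q}{3}$)
$m = 11$ ($m = 10 + 1 = 11$)
$n{\left(W \right)} = 14$ ($n{\left(W \right)} = \frac{3}{W} W + 11 = 3 + 11 = 14$)
$z{\left(c,r \right)} = - \frac{14 r}{3}$
$\frac{z{\left(-309,Q{\left(-3 \right)} \right)}}{t{\left(939 \right)}} = \frac{\left(- \frac{14}{3}\right) \left(-3\right)}{- \frac{683}{3} + \frac{1}{3} \cdot 939} = \frac{14}{- \frac{683}{3} + 313} = \frac{14}{\frac{256}{3}} = 14 \cdot \frac{3}{256} = \frac{21}{128}$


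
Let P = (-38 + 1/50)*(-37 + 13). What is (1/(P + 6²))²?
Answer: 625/561121344 ≈ 1.1138e-6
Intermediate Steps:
P = 22788/25 (P = (-38 + 1/50)*(-24) = -1899/50*(-24) = 22788/25 ≈ 911.52)
(1/(P + 6²))² = (1/(22788/25 + 6²))² = (1/(22788/25 + 36))² = (1/(23688/25))² = (25/23688)² = 625/561121344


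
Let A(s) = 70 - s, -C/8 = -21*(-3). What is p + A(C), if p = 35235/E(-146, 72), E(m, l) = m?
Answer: 48569/146 ≈ 332.66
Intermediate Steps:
C = -504 (C = -(-168)*(-3) = -8*63 = -504)
p = -35235/146 (p = 35235/(-146) = 35235*(-1/146) = -35235/146 ≈ -241.34)
p + A(C) = -35235/146 + (70 - 1*(-504)) = -35235/146 + (70 + 504) = -35235/146 + 574 = 48569/146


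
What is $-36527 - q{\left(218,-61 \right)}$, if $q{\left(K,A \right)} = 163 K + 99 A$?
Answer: $-66022$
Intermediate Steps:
$q{\left(K,A \right)} = 99 A + 163 K$
$-36527 - q{\left(218,-61 \right)} = -36527 - \left(99 \left(-61\right) + 163 \cdot 218\right) = -36527 - \left(-6039 + 35534\right) = -36527 - 29495 = -66022$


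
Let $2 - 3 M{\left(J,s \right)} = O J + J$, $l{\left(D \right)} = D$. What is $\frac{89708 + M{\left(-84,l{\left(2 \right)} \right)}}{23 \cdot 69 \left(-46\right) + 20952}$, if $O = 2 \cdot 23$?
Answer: $- \frac{136537}{78075} \approx -1.7488$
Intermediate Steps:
$O = 46$
$M{\left(J,s \right)} = \frac{2}{3} - \frac{47 J}{3}$ ($M{\left(J,s \right)} = \frac{2}{3} - \frac{46 J + J}{3} = \frac{2}{3} - \frac{47 J}{3}$)
$\frac{89708 + M{\left(-84,l{\left(2 \right)} \right)}}{23 \cdot 69 \left(-46\right) + 20952} = \frac{89708 + \left(\frac{2}{3} - -1316\right)}{23 \cdot 69 \left(-46\right) + 20952} = \frac{89708 + \left(\frac{2}{3} + 1316\right)}{1587 \left(-46\right) + 20952} = \frac{89708 + \frac{3950}{3}}{-73002 + 20952} = \frac{273074}{3 \left(-52050\right)} = \frac{273074}{3} \left(- \frac{1}{52050}\right) = - \frac{136537}{78075}$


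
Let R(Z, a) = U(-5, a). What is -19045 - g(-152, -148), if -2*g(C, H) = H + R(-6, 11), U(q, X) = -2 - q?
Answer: -38235/2 ≈ -19118.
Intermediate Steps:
R(Z, a) = 3 (R(Z, a) = -2 - 1*(-5) = -2 + 5 = 3)
g(C, H) = -3/2 - H/2 (g(C, H) = -(H + 3)/2 = -(3 + H)/2 = -3/2 - H/2)
-19045 - g(-152, -148) = -19045 - (-3/2 - ½*(-148)) = -19045 - (-3/2 + 74) = -19045 - 1*145/2 = -19045 - 145/2 = -38235/2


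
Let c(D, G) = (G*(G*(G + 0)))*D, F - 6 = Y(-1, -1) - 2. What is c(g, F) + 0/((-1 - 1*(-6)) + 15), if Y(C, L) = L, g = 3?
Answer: 81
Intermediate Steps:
F = 3 (F = 6 + (-1 - 2) = 6 - 3 = 3)
c(D, G) = D*G**3 (c(D, G) = (G*(G*G))*D = (G*G**2)*D = G**3*D = D*G**3)
c(g, F) + 0/((-1 - 1*(-6)) + 15) = 3*3**3 + 0/((-1 - 1*(-6)) + 15) = 3*27 + 0/((-1 + 6) + 15) = 81 + 0/(5 + 15) = 81 + 0/20 = 81 + (1/20)*0 = 81 + 0 = 81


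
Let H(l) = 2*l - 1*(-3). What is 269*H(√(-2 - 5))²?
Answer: -5111 + 3228*I*√7 ≈ -5111.0 + 8540.5*I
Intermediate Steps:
H(l) = 3 + 2*l (H(l) = 2*l + 3 = 3 + 2*l)
269*H(√(-2 - 5))² = 269*(3 + 2*√(-2 - 5))² = 269*(3 + 2*√(-7))² = 269*(3 + 2*(I*√7))² = 269*(3 + 2*I*√7)²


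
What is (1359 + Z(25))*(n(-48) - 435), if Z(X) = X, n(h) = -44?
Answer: -662936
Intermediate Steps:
(1359 + Z(25))*(n(-48) - 435) = (1359 + 25)*(-44 - 435) = 1384*(-479) = -662936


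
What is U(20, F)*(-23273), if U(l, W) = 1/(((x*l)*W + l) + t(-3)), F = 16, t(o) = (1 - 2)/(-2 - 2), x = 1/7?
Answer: -651644/1847 ≈ -352.81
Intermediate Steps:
x = ⅐ ≈ 0.14286
t(o) = ¼ (t(o) = -1/(-4) = -1*(-¼) = ¼)
U(l, W) = 1/(¼ + l + W*l/7) (U(l, W) = 1/(((l/7)*W + l) + ¼) = 1/((W*l/7 + l) + ¼) = 1/((l + W*l/7) + ¼) = 1/(¼ + l + W*l/7))
U(20, F)*(-23273) = (28/(7 + 28*20 + 4*16*20))*(-23273) = (28/(7 + 560 + 1280))*(-23273) = (28/1847)*(-23273) = -651644/1847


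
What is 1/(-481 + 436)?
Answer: -1/45 ≈ -0.022222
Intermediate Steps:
1/(-481 + 436) = 1/(-45) = -1/45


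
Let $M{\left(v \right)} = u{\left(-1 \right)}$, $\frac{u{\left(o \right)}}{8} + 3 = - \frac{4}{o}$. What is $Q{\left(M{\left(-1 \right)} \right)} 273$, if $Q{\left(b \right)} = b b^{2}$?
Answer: $139776$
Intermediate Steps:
$u{\left(o \right)} = -24 - \frac{32}{o}$ ($u{\left(o \right)} = -24 + 8 \left(- \frac{4}{o}\right) = -24 - \frac{32}{o}$)
$M{\left(v \right)} = 8$ ($M{\left(v \right)} = -24 - \frac{32}{-1} = -24 - -32 = -24 + 32 = 8$)
$Q{\left(b \right)} = b^{3}$
$Q{\left(M{\left(-1 \right)} \right)} 273 = 8^{3} \cdot 273 = 512 \cdot 273 = 139776$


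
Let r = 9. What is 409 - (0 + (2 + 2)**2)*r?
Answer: 265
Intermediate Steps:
409 - (0 + (2 + 2)**2)*r = 409 - (0 + (2 + 2)**2)*9 = 409 - (0 + 4**2)*9 = 409 - (0 + 16)*9 = 409 - 16*9 = 409 - 1*144 = 409 - 144 = 265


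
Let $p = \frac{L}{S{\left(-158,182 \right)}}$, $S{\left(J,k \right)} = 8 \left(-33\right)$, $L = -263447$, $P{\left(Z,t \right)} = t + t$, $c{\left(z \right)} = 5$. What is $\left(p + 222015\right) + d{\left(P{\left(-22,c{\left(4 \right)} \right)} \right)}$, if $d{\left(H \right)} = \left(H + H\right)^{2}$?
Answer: $\frac{58981007}{264} \approx 2.2341 \cdot 10^{5}$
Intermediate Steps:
$P{\left(Z,t \right)} = 2 t$
$S{\left(J,k \right)} = -264$
$d{\left(H \right)} = 4 H^{2}$ ($d{\left(H \right)} = \left(2 H\right)^{2} = 4 H^{2}$)
$p = \frac{263447}{264}$ ($p = - \frac{263447}{-264} = \left(-263447\right) \left(- \frac{1}{264}\right) = \frac{263447}{264} \approx 997.91$)
$\left(p + 222015\right) + d{\left(P{\left(-22,c{\left(4 \right)} \right)} \right)} = \left(\frac{263447}{264} + 222015\right) + 4 \left(2 \cdot 5\right)^{2} = \frac{58875407}{264} + 4 \cdot 10^{2} = \frac{58875407}{264} + 4 \cdot 100 = \frac{58875407}{264} + 400 = \frac{58981007}{264}$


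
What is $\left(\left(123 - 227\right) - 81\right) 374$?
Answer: $-69190$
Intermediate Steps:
$\left(\left(123 - 227\right) - 81\right) 374 = \left(-104 - 81\right) 374 = \left(-185\right) 374 = -69190$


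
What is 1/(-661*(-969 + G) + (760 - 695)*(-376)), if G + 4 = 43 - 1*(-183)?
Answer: 1/469327 ≈ 2.1307e-6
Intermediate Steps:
G = 222 (G = -4 + (43 - 1*(-183)) = -4 + (43 + 183) = -4 + 226 = 222)
1/(-661*(-969 + G) + (760 - 695)*(-376)) = 1/(-661*(-969 + 222) + (760 - 695)*(-376)) = 1/(-661*(-747) + 65*(-376)) = 1/(493767 - 24440) = 1/469327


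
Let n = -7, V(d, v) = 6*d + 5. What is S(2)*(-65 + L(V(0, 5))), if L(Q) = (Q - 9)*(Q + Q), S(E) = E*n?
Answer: 1470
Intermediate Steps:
V(d, v) = 5 + 6*d
S(E) = -7*E (S(E) = E*(-7) = -7*E)
L(Q) = 2*Q*(-9 + Q) (L(Q) = (-9 + Q)*(2*Q) = 2*Q*(-9 + Q))
S(2)*(-65 + L(V(0, 5))) = (-7*2)*(-65 + 2*(5 + 6*0)*(-9 + (5 + 6*0))) = -14*(-65 + 2*(5 + 0)*(-9 + (5 + 0))) = -14*(-65 + 2*5*(-9 + 5)) = -14*(-65 + 2*5*(-4)) = -14*(-65 - 40) = -14*(-105) = 1470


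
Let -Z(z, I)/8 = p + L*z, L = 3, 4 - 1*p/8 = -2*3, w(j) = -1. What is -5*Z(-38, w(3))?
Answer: -1360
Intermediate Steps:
p = 80 (p = 32 - (-16)*3 = 32 - 8*(-6) = 32 + 48 = 80)
Z(z, I) = -640 - 24*z (Z(z, I) = -8*(80 + 3*z) = -640 - 24*z)
-5*Z(-38, w(3)) = -5*(-640 - 24*(-38)) = -5*(-640 + 912) = -5*272 = -1360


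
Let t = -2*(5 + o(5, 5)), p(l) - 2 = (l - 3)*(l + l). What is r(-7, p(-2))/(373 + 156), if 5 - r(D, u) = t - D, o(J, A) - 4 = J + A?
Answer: 36/529 ≈ 0.068053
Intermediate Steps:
o(J, A) = 4 + A + J (o(J, A) = 4 + (J + A) = 4 + (A + J) = 4 + A + J)
p(l) = 2 + 2*l*(-3 + l) (p(l) = 2 + (l - 3)*(l + l) = 2 + (-3 + l)*(2*l) = 2 + 2*l*(-3 + l))
t = -38 (t = -2*(5 + (4 + 5 + 5)) = -2*(5 + 14) = -2*19 = -38)
r(D, u) = 43 + D (r(D, u) = 5 - (-38 - D) = 5 + (38 + D) = 43 + D)
r(-7, p(-2))/(373 + 156) = (43 - 7)/(373 + 156) = 36/529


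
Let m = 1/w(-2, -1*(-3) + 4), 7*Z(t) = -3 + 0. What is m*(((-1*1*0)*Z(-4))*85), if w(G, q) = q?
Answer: 0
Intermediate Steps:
Z(t) = -3/7 (Z(t) = (-3 + 0)/7 = (⅐)*(-3) = -3/7)
m = ⅐ (m = 1/(-1*(-3) + 4) = 1/(3 + 4) = 1/7 = ⅐ ≈ 0.14286)
m*(((-1*1*0)*Z(-4))*85) = (((-1*1*0)*(-3/7))*85)/7 = ((-1*0*(-3/7))*85)/7 = ((0*(-3/7))*85)/7 = (0*85)/7 = (⅐)*0 = 0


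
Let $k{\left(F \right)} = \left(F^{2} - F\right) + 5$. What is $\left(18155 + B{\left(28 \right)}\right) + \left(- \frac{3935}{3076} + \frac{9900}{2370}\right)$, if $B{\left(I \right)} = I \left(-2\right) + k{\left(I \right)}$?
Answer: $\frac{4583759655}{243004} \approx 18863.0$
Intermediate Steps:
$k{\left(F \right)} = 5 + F^{2} - F$
$B{\left(I \right)} = 5 + I^{2} - 3 I$ ($B{\left(I \right)} = I \left(-2\right) + \left(5 + I^{2} - I\right) = - 2 I + \left(5 + I^{2} - I\right) = 5 + I^{2} - 3 I$)
$\left(18155 + B{\left(28 \right)}\right) + \left(- \frac{3935}{3076} + \frac{9900}{2370}\right) = \left(18155 + \left(5 + 28^{2} - 84\right)\right) + \left(- \frac{3935}{3076} + \frac{9900}{2370}\right) = \left(18155 + \left(5 + 784 - 84\right)\right) + \left(\left(-3935\right) \frac{1}{3076} + 9900 \cdot \frac{1}{2370}\right) = \left(18155 + 705\right) + \left(- \frac{3935}{3076} + \frac{330}{79}\right) = 18860 + \frac{704215}{243004} = \frac{4583759655}{243004}$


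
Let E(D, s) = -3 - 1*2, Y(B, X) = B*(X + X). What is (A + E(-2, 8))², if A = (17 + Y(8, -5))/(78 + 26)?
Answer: 339889/10816 ≈ 31.425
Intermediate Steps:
Y(B, X) = 2*B*X (Y(B, X) = B*(2*X) = 2*B*X)
E(D, s) = -5 (E(D, s) = -3 - 2 = -5)
A = -63/104 (A = (17 + 2*8*(-5))/(78 + 26) = (17 - 80)/104 = -63*1/104 = -63/104 ≈ -0.60577)
(A + E(-2, 8))² = (-63/104 - 5)² = (-583/104)² = 339889/10816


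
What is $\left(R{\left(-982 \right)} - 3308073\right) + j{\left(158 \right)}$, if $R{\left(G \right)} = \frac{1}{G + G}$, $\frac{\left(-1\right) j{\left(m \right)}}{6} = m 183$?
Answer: $- \frac{6837777949}{1964} \approx -3.4816 \cdot 10^{6}$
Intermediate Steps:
$j{\left(m \right)} = - 1098 m$ ($j{\left(m \right)} = - 6 m 183 = - 6 \cdot 183 m = - 1098 m$)
$R{\left(G \right)} = \frac{1}{2 G}$
$\left(R{\left(-982 \right)} - 3308073\right) + j{\left(158 \right)} = \left(\frac{1}{2 \left(-982\right)} - 3308073\right) - 173484 = \left(\frac{1}{2} \left(- \frac{1}{982}\right) - 3308073\right) - 173484 = \left(- \frac{1}{1964} - 3308073\right) - 173484 = - \frac{6497055373}{1964} - 173484 = - \frac{6837777949}{1964}$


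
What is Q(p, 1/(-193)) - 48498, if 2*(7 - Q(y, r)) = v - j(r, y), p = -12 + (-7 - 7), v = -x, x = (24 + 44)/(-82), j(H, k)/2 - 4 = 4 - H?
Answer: -383649219/7913 ≈ -48483.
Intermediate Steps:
j(H, k) = 16 - 2*H (j(H, k) = 8 + 2*(4 - H) = 8 + (8 - 2*H) = 16 - 2*H)
x = -34/41 (x = 68*(-1/82) = -34/41 ≈ -0.82927)
v = 34/41 (v = -1*(-34/41) = 34/41 ≈ 0.82927)
p = -26 (p = -12 - 14 = -26)
Q(y, r) = 598/41 - r (Q(y, r) = 7 - (34/41 - (16 - 2*r))/2 = 7 - (34/41 + (-16 + 2*r))/2 = 7 - (-622/41 + 2*r)/2 = 7 + (311/41 - r) = 598/41 - r)
Q(p, 1/(-193)) - 48498 = (598/41 - 1/(-193)) - 48498 = (598/41 - 1*(-1/193)) - 48498 = (598/41 + 1/193) - 48498 = 115455/7913 - 48498 = -383649219/7913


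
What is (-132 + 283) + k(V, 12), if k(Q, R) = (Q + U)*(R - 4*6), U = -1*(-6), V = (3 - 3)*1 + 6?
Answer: 7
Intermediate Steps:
V = 6 (V = 0*1 + 6 = 0 + 6 = 6)
U = 6
k(Q, R) = (-24 + R)*(6 + Q) (k(Q, R) = (Q + 6)*(R - 4*6) = (6 + Q)*(R - 24) = (6 + Q)*(-24 + R) = (-24 + R)*(6 + Q))
(-132 + 283) + k(V, 12) = (-132 + 283) + (-144 - 24*6 + 6*12 + 6*12) = 151 + (-144 - 144 + 72 + 72) = 151 - 144 = 7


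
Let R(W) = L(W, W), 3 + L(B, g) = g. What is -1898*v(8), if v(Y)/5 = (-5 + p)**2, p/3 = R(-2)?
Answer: -3796000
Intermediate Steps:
L(B, g) = -3 + g
R(W) = -3 + W
p = -15 (p = 3*(-3 - 2) = 3*(-5) = -15)
v(Y) = 2000 (v(Y) = 5*(-5 - 15)**2 = 5*(-20)**2 = 5*400 = 2000)
-1898*v(8) = -1898*2000 = -3796000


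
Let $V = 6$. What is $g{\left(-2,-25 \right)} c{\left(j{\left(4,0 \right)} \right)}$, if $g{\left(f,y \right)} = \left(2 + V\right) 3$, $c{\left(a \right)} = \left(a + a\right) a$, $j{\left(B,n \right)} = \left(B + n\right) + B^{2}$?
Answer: $19200$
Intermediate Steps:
$j{\left(B,n \right)} = B + n + B^{2}$
$c{\left(a \right)} = 2 a^{2}$ ($c{\left(a \right)} = 2 a a = 2 a^{2}$)
$g{\left(f,y \right)} = 24$ ($g{\left(f,y \right)} = \left(2 + 6\right) 3 = 8 \cdot 3 = 24$)
$g{\left(-2,-25 \right)} c{\left(j{\left(4,0 \right)} \right)} = 24 \cdot 2 \left(4 + 0 + 4^{2}\right)^{2} = 24 \cdot 2 \left(4 + 0 + 16\right)^{2} = 24 \cdot 2 \cdot 20^{2} = 24 \cdot 2 \cdot 400 = 24 \cdot 800 = 19200$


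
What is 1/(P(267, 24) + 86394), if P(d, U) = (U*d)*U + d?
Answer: 1/240453 ≈ 4.1588e-6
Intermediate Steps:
P(d, U) = d + d*U**2 (P(d, U) = d*U**2 + d = d + d*U**2)
1/(P(267, 24) + 86394) = 1/(267*(1 + 24**2) + 86394) = 1/(267*(1 + 576) + 86394) = 1/(267*577 + 86394) = 1/(154059 + 86394) = 1/240453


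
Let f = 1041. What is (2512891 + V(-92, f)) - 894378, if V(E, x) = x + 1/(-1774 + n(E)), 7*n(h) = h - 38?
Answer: 20322163585/12548 ≈ 1.6196e+6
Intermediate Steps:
n(h) = -38/7 + h/7 (n(h) = (h - 38)/7 = (-38 + h)/7 = -38/7 + h/7)
V(E, x) = x + 1/(-12456/7 + E/7) (V(E, x) = x + 1/(-1774 + (-38/7 + E/7)) = x + 1/(-12456/7 + E/7))
(2512891 + V(-92, f)) - 894378 = (2512891 + (7 - 12456*1041 - 92*1041)/(-12456 - 92)) - 894378 = (2512891 + (7 - 12966696 - 95772)/(-12548)) - 894378 = (2512891 - 1/12548*(-13062461)) - 894378 = (2512891 + 13062461/12548) - 894378 = 31544818729/12548 - 894378 = 20322163585/12548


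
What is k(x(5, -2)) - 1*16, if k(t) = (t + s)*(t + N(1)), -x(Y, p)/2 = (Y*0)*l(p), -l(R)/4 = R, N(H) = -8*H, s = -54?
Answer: 416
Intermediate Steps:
l(R) = -4*R
x(Y, p) = 0 (x(Y, p) = -2*Y*0*(-4*p) = -0*(-4*p) = -2*0 = 0)
k(t) = (-54 + t)*(-8 + t) (k(t) = (t - 54)*(t - 8*1) = (-54 + t)*(t - 8) = (-54 + t)*(-8 + t))
k(x(5, -2)) - 1*16 = (432 + 0² - 62*0) - 1*16 = (432 + 0 + 0) - 16 = 432 - 16 = 416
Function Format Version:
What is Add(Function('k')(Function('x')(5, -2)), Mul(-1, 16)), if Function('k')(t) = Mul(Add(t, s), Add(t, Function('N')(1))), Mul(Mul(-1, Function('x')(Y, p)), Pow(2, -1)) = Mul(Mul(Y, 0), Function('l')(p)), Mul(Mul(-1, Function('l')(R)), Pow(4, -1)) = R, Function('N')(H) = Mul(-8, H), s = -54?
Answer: 416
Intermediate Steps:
Function('l')(R) = Mul(-4, R)
Function('x')(Y, p) = 0 (Function('x')(Y, p) = Mul(-2, Mul(Mul(Y, 0), Mul(-4, p))) = Mul(-2, Mul(0, Mul(-4, p))) = Mul(-2, 0) = 0)
Function('k')(t) = Mul(Add(-54, t), Add(-8, t)) (Function('k')(t) = Mul(Add(t, -54), Add(t, Mul(-8, 1))) = Mul(Add(-54, t), Add(t, -8)) = Mul(Add(-54, t), Add(-8, t)))
Add(Function('k')(Function('x')(5, -2)), Mul(-1, 16)) = Add(Add(432, Pow(0, 2), Mul(-62, 0)), Mul(-1, 16)) = Add(Add(432, 0, 0), -16) = Add(432, -16) = 416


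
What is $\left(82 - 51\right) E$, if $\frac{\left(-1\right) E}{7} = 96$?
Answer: $-20832$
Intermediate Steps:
$E = -672$ ($E = \left(-7\right) 96 = -672$)
$\left(82 - 51\right) E = \left(82 - 51\right) \left(-672\right) = 31 \left(-672\right) = -20832$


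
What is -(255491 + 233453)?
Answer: -488944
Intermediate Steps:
-(255491 + 233453) = -1*488944 = -488944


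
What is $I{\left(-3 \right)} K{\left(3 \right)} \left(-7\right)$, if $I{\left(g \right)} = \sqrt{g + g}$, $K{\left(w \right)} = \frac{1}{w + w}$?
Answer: $- \frac{7 i \sqrt{6}}{6} \approx - 2.8577 i$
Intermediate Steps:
$K{\left(w \right)} = \frac{1}{2 w}$
$I{\left(g \right)} = \sqrt{2} \sqrt{g}$ ($I{\left(g \right)} = \sqrt{2 g} = \sqrt{2} \sqrt{g}$)
$I{\left(-3 \right)} K{\left(3 \right)} \left(-7\right) = \sqrt{2} \sqrt{-3} \frac{1}{2 \cdot 3} \left(-7\right) = \sqrt{2} i \sqrt{3} \cdot \frac{1}{2} \cdot \frac{1}{3} \left(-7\right) = i \sqrt{6} \cdot \frac{1}{6} \left(-7\right) = \frac{i \sqrt{6}}{6} \left(-7\right) = - \frac{7 i \sqrt{6}}{6}$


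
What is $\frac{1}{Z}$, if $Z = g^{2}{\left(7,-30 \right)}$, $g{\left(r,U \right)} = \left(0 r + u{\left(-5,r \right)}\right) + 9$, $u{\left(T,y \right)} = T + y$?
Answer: $\frac{1}{121} \approx 0.0082645$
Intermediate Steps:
$g{\left(r,U \right)} = 4 + r$ ($g{\left(r,U \right)} = \left(0 r + \left(-5 + r\right)\right) + 9 = \left(0 + \left(-5 + r\right)\right) + 9 = \left(-5 + r\right) + 9 = 4 + r$)
$Z = 121$ ($Z = \left(4 + 7\right)^{2} = 11^{2} = 121$)
$\frac{1}{Z} = \frac{1}{121}$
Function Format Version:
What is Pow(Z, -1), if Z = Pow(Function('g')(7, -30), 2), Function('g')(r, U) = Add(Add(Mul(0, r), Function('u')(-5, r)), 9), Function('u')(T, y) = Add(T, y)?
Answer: Rational(1, 121) ≈ 0.0082645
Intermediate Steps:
Function('g')(r, U) = Add(4, r) (Function('g')(r, U) = Add(Add(Mul(0, r), Add(-5, r)), 9) = Add(Add(0, Add(-5, r)), 9) = Add(Add(-5, r), 9) = Add(4, r))
Z = 121 (Z = Pow(Add(4, 7), 2) = Pow(11, 2) = 121)
Pow(Z, -1) = Pow(121, -1) = Rational(1, 121)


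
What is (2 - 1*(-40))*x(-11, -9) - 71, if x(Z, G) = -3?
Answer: -197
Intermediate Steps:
(2 - 1*(-40))*x(-11, -9) - 71 = (2 - 1*(-40))*(-3) - 71 = (2 + 40)*(-3) - 71 = 42*(-3) - 71 = -126 - 71 = -197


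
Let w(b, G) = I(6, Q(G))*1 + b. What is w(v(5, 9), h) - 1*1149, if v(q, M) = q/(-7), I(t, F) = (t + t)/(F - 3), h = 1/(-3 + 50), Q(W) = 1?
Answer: -8090/7 ≈ -1155.7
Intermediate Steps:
h = 1/47 ≈ 0.021277
I(t, F) = 2*t/(-3 + F) (I(t, F) = (2*t)/(-3 + F) = 2*t/(-3 + F))
v(q, M) = -q/7 (v(q, M) = q*(-⅐) = -q/7)
w(b, G) = -6 + b (w(b, G) = (2*6/(-3 + 1))*1 + b = (2*6/(-2))*1 + b = (2*6*(-½))*1 + b = -6*1 + b = -6 + b)
w(v(5, 9), h) - 1*1149 = (-6 - ⅐*5) - 1*1149 = (-6 - 5/7) - 1149 = -47/7 - 1149 = -8090/7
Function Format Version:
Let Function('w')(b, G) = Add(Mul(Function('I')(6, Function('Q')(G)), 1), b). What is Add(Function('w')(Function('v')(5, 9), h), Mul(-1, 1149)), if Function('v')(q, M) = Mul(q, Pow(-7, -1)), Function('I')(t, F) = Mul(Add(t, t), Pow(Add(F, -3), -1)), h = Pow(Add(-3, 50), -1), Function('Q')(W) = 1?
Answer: Rational(-8090, 7) ≈ -1155.7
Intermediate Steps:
h = Rational(1, 47) (h = Pow(47, -1) = Rational(1, 47) ≈ 0.021277)
Function('I')(t, F) = Mul(2, t, Pow(Add(-3, F), -1)) (Function('I')(t, F) = Mul(Mul(2, t), Pow(Add(-3, F), -1)) = Mul(2, t, Pow(Add(-3, F), -1)))
Function('v')(q, M) = Mul(Rational(-1, 7), q) (Function('v')(q, M) = Mul(q, Rational(-1, 7)) = Mul(Rational(-1, 7), q))
Function('w')(b, G) = Add(-6, b) (Function('w')(b, G) = Add(Mul(Mul(2, 6, Pow(Add(-3, 1), -1)), 1), b) = Add(Mul(Mul(2, 6, Pow(-2, -1)), 1), b) = Add(Mul(Mul(2, 6, Rational(-1, 2)), 1), b) = Add(Mul(-6, 1), b) = Add(-6, b))
Add(Function('w')(Function('v')(5, 9), h), Mul(-1, 1149)) = Add(Add(-6, Mul(Rational(-1, 7), 5)), Mul(-1, 1149)) = Add(Add(-6, Rational(-5, 7)), -1149) = Add(Rational(-47, 7), -1149) = Rational(-8090, 7)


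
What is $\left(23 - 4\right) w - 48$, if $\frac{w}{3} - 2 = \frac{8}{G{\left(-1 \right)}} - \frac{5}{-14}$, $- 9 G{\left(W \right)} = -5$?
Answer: $\frac{63501}{70} \approx 907.16$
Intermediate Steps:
$G{\left(W \right)} = \frac{5}{9}$ ($G{\left(W \right)} = \left(- \frac{1}{9}\right) \left(-5\right) = \frac{5}{9}$)
$w = \frac{3519}{70}$ ($w = 6 + 3 \left(\frac{8}{\frac{5}{9}} - \frac{5}{-14}\right) = 6 + 3 \left(8 \cdot \frac{9}{5} - - \frac{5}{14}\right) = 6 + 3 \left(\frac{72}{5} + \frac{5}{14}\right) = 6 + 3 \cdot \frac{1033}{70} = 6 + \frac{3099}{70} = \frac{3519}{70} \approx 50.271$)
$\left(23 - 4\right) w - 48 = \left(23 - 4\right) \frac{3519}{70} - 48 = 19 \cdot \frac{3519}{70} - 48 = \frac{66861}{70} - 48 = \frac{63501}{70}$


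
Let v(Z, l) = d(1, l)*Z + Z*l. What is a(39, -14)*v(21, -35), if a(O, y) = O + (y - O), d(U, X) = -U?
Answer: 10584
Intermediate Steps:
a(O, y) = y
v(Z, l) = -Z + Z*l (v(Z, l) = (-1*1)*Z + Z*l = -Z + Z*l)
a(39, -14)*v(21, -35) = -294*(-1 - 35) = -294*(-36) = -14*(-756) = 10584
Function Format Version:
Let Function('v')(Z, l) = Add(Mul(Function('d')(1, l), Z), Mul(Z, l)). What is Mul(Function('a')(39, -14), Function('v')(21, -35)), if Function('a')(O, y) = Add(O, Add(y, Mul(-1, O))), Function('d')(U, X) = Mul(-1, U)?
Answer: 10584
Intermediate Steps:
Function('a')(O, y) = y
Function('v')(Z, l) = Add(Mul(-1, Z), Mul(Z, l)) (Function('v')(Z, l) = Add(Mul(Mul(-1, 1), Z), Mul(Z, l)) = Add(Mul(-1, Z), Mul(Z, l)))
Mul(Function('a')(39, -14), Function('v')(21, -35)) = Mul(-14, Mul(21, Add(-1, -35))) = Mul(-14, Mul(21, -36)) = Mul(-14, -756) = 10584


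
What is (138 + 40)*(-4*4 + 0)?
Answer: -2848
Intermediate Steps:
(138 + 40)*(-4*4 + 0) = 178*(-16 + 0) = 178*(-16) = -2848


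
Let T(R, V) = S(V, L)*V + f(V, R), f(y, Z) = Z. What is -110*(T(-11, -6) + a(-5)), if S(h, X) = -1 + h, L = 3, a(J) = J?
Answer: -2860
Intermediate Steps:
T(R, V) = R + V*(-1 + V) (T(R, V) = (-1 + V)*V + R = V*(-1 + V) + R = R + V*(-1 + V))
-110*(T(-11, -6) + a(-5)) = -110*((-11 - 6*(-1 - 6)) - 5) = -110*((-11 - 6*(-7)) - 5) = -110*((-11 + 42) - 5) = -110*(31 - 5) = -110*26 = -2860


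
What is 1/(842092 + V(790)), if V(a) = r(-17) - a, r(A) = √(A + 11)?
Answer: 140217/117964842535 - I*√6/707789055210 ≈ 1.1886e-6 - 3.4608e-12*I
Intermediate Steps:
r(A) = √(11 + A)
V(a) = -a + I*√6 (V(a) = √(11 - 17) - a = √(-6) - a = I*√6 - a = -a + I*√6)
1/(842092 + V(790)) = 1/(842092 + (-1*790 + I*√6)) = 1/(842092 + (-790 + I*√6)) = 1/(841302 + I*√6)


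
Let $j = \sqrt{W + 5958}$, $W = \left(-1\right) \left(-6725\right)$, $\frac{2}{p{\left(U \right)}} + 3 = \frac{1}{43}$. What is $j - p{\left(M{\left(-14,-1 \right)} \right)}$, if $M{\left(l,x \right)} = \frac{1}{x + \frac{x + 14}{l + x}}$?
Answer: $\frac{43}{64} + \sqrt{12683} \approx 113.29$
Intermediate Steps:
$M{\left(l,x \right)} = \frac{1}{x + \frac{14 + x}{l + x}}$
$p{\left(U \right)} = - \frac{43}{64}$ ($p{\left(U \right)} = \frac{2}{-3 + \frac{1}{43}} = \frac{2}{- \frac{128}{43}} = 2 \left(- \frac{43}{128}\right) = - \frac{43}{64}$)
$W = 6725$
$j = \sqrt{12683}$ ($j = \sqrt{6725 + 5958} = \sqrt{12683} \approx 112.62$)
$j - p{\left(M{\left(-14,-1 \right)} \right)} = \sqrt{12683} - - \frac{43}{64} = \sqrt{12683} + \frac{43}{64} = \frac{43}{64} + \sqrt{12683}$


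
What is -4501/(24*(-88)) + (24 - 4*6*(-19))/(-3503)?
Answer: 14753243/7398336 ≈ 1.9941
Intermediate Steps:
-4501/(24*(-88)) + (24 - 4*6*(-19))/(-3503) = -4501/(-2112) + (24 - 24*(-19))*(-1/3503) = -4501*(-1/2112) + (24 + 456)*(-1/3503) = 4501/2112 + 480*(-1/3503) = 4501/2112 - 480/3503 = 14753243/7398336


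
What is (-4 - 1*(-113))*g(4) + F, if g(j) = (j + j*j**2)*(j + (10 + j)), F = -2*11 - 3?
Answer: 133391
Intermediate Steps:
F = -25 (F = -22 - 3 = -25)
g(j) = (10 + 2*j)*(j + j**3) (g(j) = (j + j**3)*(10 + 2*j) = (10 + 2*j)*(j + j**3))
(-4 - 1*(-113))*g(4) + F = (-4 - 1*(-113))*(2*4*(5 + 4 + 4**3 + 5*4**2)) - 25 = (-4 + 113)*(2*4*(5 + 4 + 64 + 5*16)) - 25 = 109*(2*4*(5 + 4 + 64 + 80)) - 25 = 109*(2*4*153) - 25 = 109*1224 - 25 = 133416 - 25 = 133391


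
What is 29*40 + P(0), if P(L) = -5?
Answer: 1155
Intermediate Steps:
29*40 + P(0) = 29*40 - 5 = 1160 - 5 = 1155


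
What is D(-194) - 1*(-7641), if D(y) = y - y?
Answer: 7641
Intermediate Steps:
D(y) = 0
D(-194) - 1*(-7641) = 0 - 1*(-7641) = 0 + 7641 = 7641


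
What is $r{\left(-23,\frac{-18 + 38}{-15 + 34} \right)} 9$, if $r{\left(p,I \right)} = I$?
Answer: $\frac{180}{19} \approx 9.4737$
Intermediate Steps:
$r{\left(-23,\frac{-18 + 38}{-15 + 34} \right)} 9 = \frac{-18 + 38}{-15 + 34} \cdot 9 = \frac{20}{19} \cdot 9 = \frac{180}{19}$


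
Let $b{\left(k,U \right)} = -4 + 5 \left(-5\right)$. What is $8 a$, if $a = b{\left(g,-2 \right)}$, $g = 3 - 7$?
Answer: $-232$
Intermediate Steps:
$g = -4$ ($g = 3 - 7 = -4$)
$b{\left(k,U \right)} = -29$ ($b{\left(k,U \right)} = -4 - 25 = -29$)
$a = -29$
$8 a = 8 \left(-29\right) = -232$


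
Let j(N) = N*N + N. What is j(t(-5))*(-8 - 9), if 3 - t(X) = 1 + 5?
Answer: -102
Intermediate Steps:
t(X) = -3 (t(X) = 3 - (1 + 5) = 3 - 1*6 = 3 - 6 = -3)
j(N) = N + N**2 (j(N) = N**2 + N = N + N**2)
j(t(-5))*(-8 - 9) = (-3*(1 - 3))*(-8 - 9) = -3*(-2)*(-17) = 6*(-17) = -102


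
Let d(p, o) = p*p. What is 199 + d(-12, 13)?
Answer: 343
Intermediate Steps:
d(p, o) = p**2
199 + d(-12, 13) = 199 + (-12)**2 = 199 + 144 = 343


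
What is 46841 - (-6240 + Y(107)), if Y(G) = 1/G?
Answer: 5679666/107 ≈ 53081.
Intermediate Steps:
46841 - (-6240 + Y(107)) = 46841 - (-6240 + 1/107) = 46841 - 1*(-667679/107) = 46841 + 667679/107 = 5679666/107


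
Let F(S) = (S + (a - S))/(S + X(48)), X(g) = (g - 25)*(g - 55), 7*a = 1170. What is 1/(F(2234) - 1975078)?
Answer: -4837/9553451896 ≈ -5.0631e-7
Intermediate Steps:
a = 1170/7 (a = (⅐)*1170 = 1170/7 ≈ 167.14)
X(g) = (-55 + g)*(-25 + g) (X(g) = (-25 + g)*(-55 + g) = (-55 + g)*(-25 + g))
F(S) = 1170/(7*(-161 + S)) (F(S) = (S + (1170/7 - S))/(S + (1375 + 48² - 80*48)) = 1170/(7*(S + (1375 + 2304 - 3840))) = 1170/(7*(S - 161)) = 1170/(7*(-161 + S)))
1/(F(2234) - 1975078) = 1/(1170/(7*(-161 + 2234)) - 1975078) = 1/((1170/7)/2073 - 1975078) = 1/((1170/7)*(1/2073) - 1975078) = 1/(390/4837 - 1975078) = 1/(-9553451896/4837) = -4837/9553451896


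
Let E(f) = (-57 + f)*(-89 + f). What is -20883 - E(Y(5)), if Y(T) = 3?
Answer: -25527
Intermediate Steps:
E(f) = (-89 + f)*(-57 + f)
-20883 - E(Y(5)) = -20883 - (5073 + 3² - 146*3) = -20883 - (5073 + 9 - 438) = -20883 - 1*4644 = -20883 - 4644 = -25527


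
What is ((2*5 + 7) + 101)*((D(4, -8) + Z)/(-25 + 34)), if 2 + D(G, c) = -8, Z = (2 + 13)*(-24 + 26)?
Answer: 2360/9 ≈ 262.22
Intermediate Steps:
Z = 30 (Z = 15*2 = 30)
D(G, c) = -10 (D(G, c) = -2 - 8 = -10)
((2*5 + 7) + 101)*((D(4, -8) + Z)/(-25 + 34)) = ((2*5 + 7) + 101)*((-10 + 30)/(-25 + 34)) = ((10 + 7) + 101)*(20/9) = (17 + 101)*(20*(⅑)) = 118*(20/9) = 2360/9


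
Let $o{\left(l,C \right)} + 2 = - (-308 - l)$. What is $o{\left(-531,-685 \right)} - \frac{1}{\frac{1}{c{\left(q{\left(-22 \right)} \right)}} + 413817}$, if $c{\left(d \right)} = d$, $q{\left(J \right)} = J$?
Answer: $- \frac{2048393947}{9103973} \approx -225.0$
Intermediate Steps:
$o{\left(l,C \right)} = 306 + l$ ($o{\left(l,C \right)} = -2 - \left(-308 - l\right) = -2 + \left(308 + l\right) = 306 + l$)
$o{\left(-531,-685 \right)} - \frac{1}{\frac{1}{c{\left(q{\left(-22 \right)} \right)}} + 413817} = \left(306 - 531\right) - \frac{1}{\frac{1}{-22} + 413817} = -225 - \frac{1}{- \frac{1}{22} + 413817} = -225 - \frac{1}{\frac{9103973}{22}} = -225 - \frac{22}{9103973} = - \frac{2048393947}{9103973}$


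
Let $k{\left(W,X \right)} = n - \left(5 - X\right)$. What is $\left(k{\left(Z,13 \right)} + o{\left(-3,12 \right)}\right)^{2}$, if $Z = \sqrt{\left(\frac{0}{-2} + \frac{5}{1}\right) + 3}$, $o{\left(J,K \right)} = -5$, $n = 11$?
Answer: $196$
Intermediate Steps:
$Z = 2 \sqrt{2}$ ($Z = \sqrt{\left(0 \left(- \frac{1}{2}\right) + 5 \cdot 1\right) + 3} = \sqrt{\left(0 + 5\right) + 3} = \sqrt{5 + 3} = \sqrt{8} = 2 \sqrt{2} \approx 2.8284$)
$k{\left(W,X \right)} = 6 + X$ ($k{\left(W,X \right)} = 11 - \left(5 - X\right) = 11 + \left(-5 + X\right) = 6 + X$)
$\left(k{\left(Z,13 \right)} + o{\left(-3,12 \right)}\right)^{2} = \left(\left(6 + 13\right) - 5\right)^{2} = \left(19 - 5\right)^{2} = 14^{2} = 196$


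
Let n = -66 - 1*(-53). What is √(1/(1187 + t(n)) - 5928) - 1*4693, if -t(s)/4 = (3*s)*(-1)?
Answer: -4693 + I*√6301231777/1031 ≈ -4693.0 + 76.994*I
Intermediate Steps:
n = -13 (n = -66 + 53 = -13)
t(s) = 12*s (t(s) = -4*3*s*(-1) = -(-12)*s = 12*s)
√(1/(1187 + t(n)) - 5928) - 1*4693 = √(1/(1187 + 12*(-13)) - 5928) - 1*4693 = √(1/(1187 - 156) - 5928) - 4693 = √(1/1031 - 5928) - 4693 = √(-6111767/1031) - 4693 = I*√6301231777/1031 - 4693 = -4693 + I*√6301231777/1031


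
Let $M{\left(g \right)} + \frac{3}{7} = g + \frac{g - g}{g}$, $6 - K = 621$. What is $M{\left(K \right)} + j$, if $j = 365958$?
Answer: $\frac{2557398}{7} \approx 3.6534 \cdot 10^{5}$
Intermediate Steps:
$K = -615$ ($K = 6 - 621 = -615$)
$M{\left(g \right)} = - \frac{3}{7} + g$ ($M{\left(g \right)} = - \frac{3}{7} + \left(g + \frac{g - g}{g}\right) = - \frac{3}{7} + \left(g + \frac{0}{g}\right) = - \frac{3}{7} + \left(g + 0\right) = - \frac{3}{7} + g$)
$M{\left(K \right)} + j = \left(- \frac{3}{7} - 615\right) + 365958 = - \frac{4308}{7} + 365958 = \frac{2557398}{7}$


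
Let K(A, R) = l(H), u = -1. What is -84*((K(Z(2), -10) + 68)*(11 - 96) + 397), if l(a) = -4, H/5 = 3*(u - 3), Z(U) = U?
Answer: 423612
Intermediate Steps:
H = -60 (H = 5*(3*(-1 - 3)) = 5*(3*(-4)) = 5*(-12) = -60)
K(A, R) = -4
-84*((K(Z(2), -10) + 68)*(11 - 96) + 397) = -84*((-4 + 68)*(11 - 96) + 397) = -84*(64*(-85) + 397) = -84*(-5440 + 397) = -84*(-5043) = 423612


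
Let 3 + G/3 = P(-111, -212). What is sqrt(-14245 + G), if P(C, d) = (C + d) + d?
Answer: I*sqrt(15859) ≈ 125.93*I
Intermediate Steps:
P(C, d) = C + 2*d
G = -1614 (G = -9 + 3*(-111 + 2*(-212)) = -9 + 3*(-111 - 424) = -9 + 3*(-535) = -9 - 1605 = -1614)
sqrt(-14245 + G) = sqrt(-14245 - 1614) = sqrt(-15859) = I*sqrt(15859)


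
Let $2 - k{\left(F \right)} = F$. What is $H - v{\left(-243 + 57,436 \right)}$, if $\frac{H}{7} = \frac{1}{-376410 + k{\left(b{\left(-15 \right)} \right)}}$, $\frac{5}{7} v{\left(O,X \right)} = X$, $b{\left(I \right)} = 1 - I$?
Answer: $- \frac{1148846083}{1882120} \approx -610.4$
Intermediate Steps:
$v{\left(O,X \right)} = \frac{7 X}{5}$
$k{\left(F \right)} = 2 - F$
$H = - \frac{7}{376424}$ ($H = \frac{7}{-376410 + \left(2 - \left(1 - -15\right)\right)} = \frac{7}{-376410 + \left(2 - \left(1 + 15\right)\right)} = \frac{7}{-376410 + \left(2 - 16\right)} = \frac{7}{-376410 - 14} = \frac{7}{-376424} = 7 \left(- \frac{1}{376424}\right) = - \frac{7}{376424} \approx -1.8596 \cdot 10^{-5}$)
$H - v{\left(-243 + 57,436 \right)} = - \frac{7}{376424} - \frac{7}{5} \cdot 436 = - \frac{7}{376424} - \frac{3052}{5} = - \frac{1148846083}{1882120}$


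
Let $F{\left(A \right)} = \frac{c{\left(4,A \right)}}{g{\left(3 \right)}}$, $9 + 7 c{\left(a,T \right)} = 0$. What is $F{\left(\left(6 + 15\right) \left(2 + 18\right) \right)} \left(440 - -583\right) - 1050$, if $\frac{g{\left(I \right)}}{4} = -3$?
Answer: $- \frac{26331}{28} \approx -940.39$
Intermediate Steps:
$c{\left(a,T \right)} = - \frac{9}{7}$ ($c{\left(a,T \right)} = - \frac{9}{7} + \frac{1}{7} \cdot 0 = - \frac{9}{7} + 0 = - \frac{9}{7}$)
$g{\left(I \right)} = -12$ ($g{\left(I \right)} = 4 \left(-3\right) = -12$)
$F{\left(A \right)} = \frac{3}{28}$ ($F{\left(A \right)} = - \frac{9}{7 \left(-12\right)} = \left(- \frac{9}{7}\right) \left(- \frac{1}{12}\right) = \frac{3}{28}$)
$F{\left(\left(6 + 15\right) \left(2 + 18\right) \right)} \left(440 - -583\right) - 1050 = \frac{3 \left(440 - -583\right)}{28} - 1050 = \frac{3 \left(440 + 583\right)}{28} - 1050 = \frac{3}{28} \cdot 1023 - 1050 = \frac{3069}{28} - 1050 = - \frac{26331}{28}$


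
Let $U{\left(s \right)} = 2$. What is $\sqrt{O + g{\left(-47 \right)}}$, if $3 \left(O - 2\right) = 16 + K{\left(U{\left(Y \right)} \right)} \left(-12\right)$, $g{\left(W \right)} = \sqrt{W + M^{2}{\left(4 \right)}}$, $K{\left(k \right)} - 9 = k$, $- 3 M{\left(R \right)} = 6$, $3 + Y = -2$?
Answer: $\frac{\sqrt{-330 + 9 i \sqrt{43}}}{3} \approx 0.53933 + 6.0793 i$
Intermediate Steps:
$Y = -5$ ($Y = -3 - 2 = -5$)
$M{\left(R \right)} = -2$ ($M{\left(R \right)} = \left(- \frac{1}{3}\right) 6 = -2$)
$K{\left(k \right)} = 9 + k$
$g{\left(W \right)} = \sqrt{4 + W}$ ($g{\left(W \right)} = \sqrt{W + \left(-2\right)^{2}} = \sqrt{W + 4} = \sqrt{4 + W}$)
$O = - \frac{110}{3}$ ($O = 2 + \frac{16 + \left(9 + 2\right) \left(-12\right)}{3} = 2 + \frac{16 + 11 \left(-12\right)}{3} = 2 + \frac{16 - 132}{3} = 2 + \frac{1}{3} \left(-116\right) = 2 - \frac{116}{3} = - \frac{110}{3} \approx -36.667$)
$\sqrt{O + g{\left(-47 \right)}} = \sqrt{- \frac{110}{3} + \sqrt{4 - 47}} = \sqrt{- \frac{110}{3} + \sqrt{-43}} = \sqrt{- \frac{110}{3} + i \sqrt{43}}$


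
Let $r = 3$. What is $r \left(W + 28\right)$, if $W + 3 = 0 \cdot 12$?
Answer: $75$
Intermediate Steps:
$W = -3$ ($W = -3 + 0 \cdot 12 = -3 + 0 = -3$)
$r \left(W + 28\right) = 3 \left(-3 + 28\right) = 3 \cdot 25 = 75$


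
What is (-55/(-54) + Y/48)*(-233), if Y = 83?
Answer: -276571/432 ≈ -640.21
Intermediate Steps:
(-55/(-54) + Y/48)*(-233) = (-55/(-54) + 83/48)*(-233) = (-55*(-1/54) + 83*(1/48))*(-233) = (55/54 + 83/48)*(-233) = (1187/432)*(-233) = -276571/432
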